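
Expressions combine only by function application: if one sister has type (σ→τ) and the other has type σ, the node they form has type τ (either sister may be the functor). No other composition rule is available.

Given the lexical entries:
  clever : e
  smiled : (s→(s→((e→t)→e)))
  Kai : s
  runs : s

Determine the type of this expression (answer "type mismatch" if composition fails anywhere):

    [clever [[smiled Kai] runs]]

[smiled Kai]: smiled is (s→(s→((e→t)→e))), Kai is s; result (s→((e→t)→e)).
[[smiled Kai] runs]: [smiled Kai] is (s→((e→t)→e)), runs is s; result ((e→t)→e).
[clever [[smiled Kai] runs]]: e and ((e→t)→e) cannot combine by function application — type clash.

type mismatch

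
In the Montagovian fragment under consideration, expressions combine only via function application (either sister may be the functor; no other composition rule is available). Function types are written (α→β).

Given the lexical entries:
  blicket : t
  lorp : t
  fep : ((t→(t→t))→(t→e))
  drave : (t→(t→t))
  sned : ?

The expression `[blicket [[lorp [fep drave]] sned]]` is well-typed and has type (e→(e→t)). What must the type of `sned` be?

(e→(t→(e→(e→t))))

For [blicket [[lorp [fep drave]] sned]] to have type (e→(e→t)) with blicket of type t, [[lorp [fep drave]] sned] must be the function: [[lorp [fep drave]] sned] : (t→(e→(e→t))).
For [[lorp [fep drave]] sned] to have type (t→(e→(e→t))) with [lorp [fep drave]] of type e, sned must be the function: sned : (e→(t→(e→(e→t)))).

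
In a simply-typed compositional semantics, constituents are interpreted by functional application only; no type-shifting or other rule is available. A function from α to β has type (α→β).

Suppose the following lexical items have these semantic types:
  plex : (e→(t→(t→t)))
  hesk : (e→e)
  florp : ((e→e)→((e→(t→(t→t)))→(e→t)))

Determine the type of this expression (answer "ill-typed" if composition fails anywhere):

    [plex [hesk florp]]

[hesk florp]: functor florp : ((e→e)→((e→(t→(t→t)))→(e→t))), argument hesk : (e→e); result ((e→(t→(t→t)))→(e→t)).
[plex [hesk florp]]: functor [hesk florp] : ((e→(t→(t→t)))→(e→t)), argument plex : (e→(t→(t→t))); result (e→t).

(e→t)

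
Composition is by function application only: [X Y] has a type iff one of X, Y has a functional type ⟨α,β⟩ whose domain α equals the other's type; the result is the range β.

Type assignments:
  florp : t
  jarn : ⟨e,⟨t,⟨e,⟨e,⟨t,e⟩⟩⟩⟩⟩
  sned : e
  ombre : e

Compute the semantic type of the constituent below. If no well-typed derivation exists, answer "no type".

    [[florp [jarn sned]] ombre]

At [jarn sned], jarn : ⟨e,⟨t,⟨e,⟨e,⟨t,e⟩⟩⟩⟩⟩ takes sned : e, giving ⟨t,⟨e,⟨e,⟨t,e⟩⟩⟩⟩.
At [florp [jarn sned]], [jarn sned] : ⟨t,⟨e,⟨e,⟨t,e⟩⟩⟩⟩ takes florp : t, giving ⟨e,⟨e,⟨t,e⟩⟩⟩.
At [[florp [jarn sned]] ombre], [florp [jarn sned]] : ⟨e,⟨e,⟨t,e⟩⟩⟩ takes ombre : e, giving ⟨e,⟨t,e⟩⟩.

⟨e,⟨t,e⟩⟩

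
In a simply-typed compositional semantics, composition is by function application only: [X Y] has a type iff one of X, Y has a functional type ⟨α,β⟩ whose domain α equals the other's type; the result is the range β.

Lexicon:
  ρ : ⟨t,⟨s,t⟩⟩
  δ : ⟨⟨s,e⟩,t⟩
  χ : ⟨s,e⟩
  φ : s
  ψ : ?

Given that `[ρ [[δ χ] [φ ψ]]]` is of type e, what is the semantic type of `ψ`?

At [ρ [[δ χ] [φ ψ]]] (required: e): ρ is ⟨t,⟨s,t⟩⟩, which is not a function with range e; hence [[δ χ] [φ ψ]] is the functor — type ⟨⟨t,⟨s,t⟩⟩,e⟩.
At [[δ χ] [φ ψ]] (required: ⟨⟨t,⟨s,t⟩⟩,e⟩): [δ χ] is t, which is not a function with range ⟨⟨t,⟨s,t⟩⟩,e⟩; hence [φ ψ] is the functor — type ⟨t,⟨⟨t,⟨s,t⟩⟩,e⟩⟩.
At [φ ψ] (required: ⟨t,⟨⟨t,⟨s,t⟩⟩,e⟩⟩): φ is s, which is not a function with range ⟨t,⟨⟨t,⟨s,t⟩⟩,e⟩⟩; hence ψ is the functor — type ⟨s,⟨t,⟨⟨t,⟨s,t⟩⟩,e⟩⟩⟩.

⟨s,⟨t,⟨⟨t,⟨s,t⟩⟩,e⟩⟩⟩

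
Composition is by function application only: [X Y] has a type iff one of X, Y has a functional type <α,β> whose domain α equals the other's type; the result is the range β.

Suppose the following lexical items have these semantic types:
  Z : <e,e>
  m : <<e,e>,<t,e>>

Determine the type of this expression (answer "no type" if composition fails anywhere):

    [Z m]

[Z m]: <<e,e>,<t,e>> applied to <e,e> yields <t,e>.

<t,e>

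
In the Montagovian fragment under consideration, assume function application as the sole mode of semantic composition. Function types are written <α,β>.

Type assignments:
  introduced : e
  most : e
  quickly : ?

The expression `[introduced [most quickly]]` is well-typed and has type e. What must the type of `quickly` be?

<e,<e,e>>

At [introduced [most quickly]] (required: e): introduced is e, which is not a function with range e; hence [most quickly] is the functor — type <e,e>.
At [most quickly] (required: <e,e>): most is e, which is not a function with range <e,e>; hence quickly is the functor — type <e,<e,e>>.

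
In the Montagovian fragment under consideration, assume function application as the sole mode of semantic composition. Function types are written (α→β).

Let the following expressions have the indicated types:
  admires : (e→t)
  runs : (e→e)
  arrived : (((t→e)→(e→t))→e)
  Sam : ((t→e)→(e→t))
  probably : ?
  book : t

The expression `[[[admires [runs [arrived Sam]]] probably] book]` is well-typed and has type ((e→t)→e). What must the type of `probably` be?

(t→(t→((e→t)→e)))

For [[[admires [runs [arrived Sam]]] probably] book] to have type ((e→t)→e) with book of type t, [[admires [runs [arrived Sam]]] probably] must be the function: [[admires [runs [arrived Sam]]] probably] : (t→((e→t)→e)).
For [[admires [runs [arrived Sam]]] probably] to have type (t→((e→t)→e)) with [admires [runs [arrived Sam]]] of type t, probably must be the function: probably : (t→(t→((e→t)→e))).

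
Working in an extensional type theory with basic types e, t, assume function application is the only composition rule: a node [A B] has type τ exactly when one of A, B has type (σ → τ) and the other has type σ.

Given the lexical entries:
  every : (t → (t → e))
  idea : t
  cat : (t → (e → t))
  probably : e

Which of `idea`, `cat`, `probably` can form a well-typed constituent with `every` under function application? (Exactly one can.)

idea

idea — combines: every : (t → (t → e)) takes idea : t as argument, giving (t → e).
cat : (t → (e → t)) — does not combine with every.
probably : e — does not combine with every.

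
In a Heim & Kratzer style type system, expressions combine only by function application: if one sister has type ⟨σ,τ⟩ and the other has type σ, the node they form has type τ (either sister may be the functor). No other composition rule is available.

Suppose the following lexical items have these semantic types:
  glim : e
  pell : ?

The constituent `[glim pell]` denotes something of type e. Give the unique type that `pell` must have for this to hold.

At [glim pell] (required: e): glim is e, which is not a function with range e; hence pell is the functor — type ⟨e,e⟩.

⟨e,e⟩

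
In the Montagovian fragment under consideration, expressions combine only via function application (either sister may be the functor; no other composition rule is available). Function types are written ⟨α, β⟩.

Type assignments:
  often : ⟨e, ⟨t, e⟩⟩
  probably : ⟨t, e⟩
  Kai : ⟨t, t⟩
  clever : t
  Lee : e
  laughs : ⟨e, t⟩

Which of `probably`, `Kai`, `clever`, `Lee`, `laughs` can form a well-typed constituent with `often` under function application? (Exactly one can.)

probably : ⟨t, e⟩ — does not combine with often.
Kai : ⟨t, t⟩ — does not combine with often.
clever : t — does not combine with often.
Lee — combines: often : ⟨e, ⟨t, e⟩⟩ takes Lee : e as argument, giving ⟨t, e⟩.
laughs : ⟨e, t⟩ — does not combine with often.

Lee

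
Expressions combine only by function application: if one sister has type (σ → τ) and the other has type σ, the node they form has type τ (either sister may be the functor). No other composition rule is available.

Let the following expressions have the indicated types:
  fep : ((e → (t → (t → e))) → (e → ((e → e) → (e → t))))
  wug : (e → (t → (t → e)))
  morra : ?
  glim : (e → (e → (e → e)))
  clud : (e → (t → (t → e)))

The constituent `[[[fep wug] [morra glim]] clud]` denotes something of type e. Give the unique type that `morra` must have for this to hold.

((e → (e → (e → e))) → ((e → ((e → e) → (e → t))) → ((e → (t → (t → e))) → e)))

At [[[fep wug] [morra glim]] clud] (required: e): clud is (e → (t → (t → e))), which is not a function with range e; hence [[fep wug] [morra glim]] is the functor — type ((e → (t → (t → e))) → e).
At [[fep wug] [morra glim]] (required: ((e → (t → (t → e))) → e)): [fep wug] is (e → ((e → e) → (e → t))), which is not a function with range ((e → (t → (t → e))) → e); hence [morra glim] is the functor — type ((e → ((e → e) → (e → t))) → ((e → (t → (t → e))) → e)).
At [morra glim] (required: ((e → ((e → e) → (e → t))) → ((e → (t → (t → e))) → e))): glim is (e → (e → (e → e))), which is not a function with range ((e → ((e → e) → (e → t))) → ((e → (t → (t → e))) → e)); hence morra is the functor — type ((e → (e → (e → e))) → ((e → ((e → e) → (e → t))) → ((e → (t → (t → e))) → e))).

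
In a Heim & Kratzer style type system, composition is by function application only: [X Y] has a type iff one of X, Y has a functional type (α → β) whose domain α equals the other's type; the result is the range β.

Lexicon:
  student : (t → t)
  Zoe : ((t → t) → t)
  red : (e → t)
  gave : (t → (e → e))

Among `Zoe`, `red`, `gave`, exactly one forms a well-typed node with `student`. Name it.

Zoe

Zoe — combines: Zoe : ((t → t) → t) takes student : (t → t) as argument, giving t.
red : (e → t) — student needs t; red needs e; neither fits.
gave : (t → (e → e)) — student needs t; gave needs t; neither fits.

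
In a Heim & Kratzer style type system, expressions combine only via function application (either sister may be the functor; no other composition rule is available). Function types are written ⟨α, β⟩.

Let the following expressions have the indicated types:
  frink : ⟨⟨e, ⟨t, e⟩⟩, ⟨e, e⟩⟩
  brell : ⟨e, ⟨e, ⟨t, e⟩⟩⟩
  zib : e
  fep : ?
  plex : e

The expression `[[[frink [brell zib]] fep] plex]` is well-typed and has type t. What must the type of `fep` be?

⟨⟨e, e⟩, ⟨e, t⟩⟩

At [[[frink [brell zib]] fep] plex] (required: t): plex is e, which is not a function with range t; hence [[frink [brell zib]] fep] is the functor — type ⟨e, t⟩.
At [[frink [brell zib]] fep] (required: ⟨e, t⟩): [frink [brell zib]] is ⟨e, e⟩, which is not a function with range ⟨e, t⟩; hence fep is the functor — type ⟨⟨e, e⟩, ⟨e, t⟩⟩.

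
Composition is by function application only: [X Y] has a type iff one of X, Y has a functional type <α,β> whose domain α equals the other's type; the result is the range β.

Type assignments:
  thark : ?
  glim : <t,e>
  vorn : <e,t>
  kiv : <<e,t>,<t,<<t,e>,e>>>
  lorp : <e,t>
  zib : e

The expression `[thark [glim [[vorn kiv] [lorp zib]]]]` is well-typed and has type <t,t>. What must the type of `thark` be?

<e,<t,t>>

At [thark [glim [[vorn kiv] [lorp zib]]]] (required: <t,t>): [glim [[vorn kiv] [lorp zib]]] is e, which is not a function with range <t,t>; hence thark is the functor — type <e,<t,t>>.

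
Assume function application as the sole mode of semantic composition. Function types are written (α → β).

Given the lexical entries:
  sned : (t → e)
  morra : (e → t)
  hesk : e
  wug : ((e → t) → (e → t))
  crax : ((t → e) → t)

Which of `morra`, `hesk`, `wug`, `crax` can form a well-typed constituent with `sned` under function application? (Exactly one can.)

morra : (e → t) — no; sned wants t, and morra wants e.
hesk : e — no; sned wants t, and hesk wants nothing (atomic).
wug : ((e → t) → (e → t)) — no; sned wants t, and wug wants (e → t).
crax — combines: crax : ((t → e) → t) takes sned : (t → e) as argument, giving t.

crax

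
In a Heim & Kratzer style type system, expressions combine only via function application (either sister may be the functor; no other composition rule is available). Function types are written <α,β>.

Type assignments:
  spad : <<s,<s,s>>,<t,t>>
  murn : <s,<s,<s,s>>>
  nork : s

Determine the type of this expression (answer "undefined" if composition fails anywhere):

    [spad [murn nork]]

<t,t>

[murn nork]: functor murn : <s,<s,<s,s>>>, argument nork : s; result <s,<s,s>>.
[spad [murn nork]]: functor spad : <<s,<s,s>>,<t,t>>, argument [murn nork] : <s,<s,s>>; result <t,t>.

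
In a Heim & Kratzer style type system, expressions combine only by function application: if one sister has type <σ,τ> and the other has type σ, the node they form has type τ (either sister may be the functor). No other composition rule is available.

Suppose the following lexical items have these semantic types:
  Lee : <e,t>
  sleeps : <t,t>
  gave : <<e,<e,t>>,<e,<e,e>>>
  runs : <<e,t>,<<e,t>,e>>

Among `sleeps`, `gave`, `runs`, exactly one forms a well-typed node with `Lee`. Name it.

runs

sleeps : <t,t> — does not combine with Lee.
gave : <<e,<e,t>>,<e,<e,e>>> — does not combine with Lee.
runs — combines: runs : <<e,t>,<<e,t>,e>> takes Lee : <e,t> as argument, giving <<e,t>,e>.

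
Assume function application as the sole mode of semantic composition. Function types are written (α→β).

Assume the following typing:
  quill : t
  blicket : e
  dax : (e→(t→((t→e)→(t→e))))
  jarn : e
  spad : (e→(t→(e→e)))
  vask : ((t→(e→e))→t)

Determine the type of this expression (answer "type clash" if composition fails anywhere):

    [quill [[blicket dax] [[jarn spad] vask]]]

[blicket dax]: functor dax : (e→(t→((t→e)→(t→e)))), argument blicket : e; result (t→((t→e)→(t→e))).
[jarn spad]: functor spad : (e→(t→(e→e))), argument jarn : e; result (t→(e→e)).
[[jarn spad] vask]: functor vask : ((t→(e→e))→t), argument [jarn spad] : (t→(e→e)); result t.
[[blicket dax] [[jarn spad] vask]]: functor [blicket dax] : (t→((t→e)→(t→e))), argument [[jarn spad] vask] : t; result ((t→e)→(t→e)).
[quill [[blicket dax] [[jarn spad] vask]]]: t with ((t→e)→(t→e)) — neither is a function whose domain matches the other; composition fails here.

type clash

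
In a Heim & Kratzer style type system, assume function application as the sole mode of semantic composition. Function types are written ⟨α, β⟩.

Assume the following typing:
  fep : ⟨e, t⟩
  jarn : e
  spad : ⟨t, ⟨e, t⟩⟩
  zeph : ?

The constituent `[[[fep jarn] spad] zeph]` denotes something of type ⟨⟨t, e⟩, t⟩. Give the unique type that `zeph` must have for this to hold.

⟨⟨e, t⟩, ⟨⟨t, e⟩, t⟩⟩

[[[fep jarn] spad] zeph] must have type ⟨⟨t, e⟩, t⟩. The sister [[fep jarn] spad] has type ⟨e, t⟩; that is not a function onto ⟨⟨t, e⟩, t⟩, so zeph must be the functor, of type ⟨⟨e, t⟩, ⟨⟨t, e⟩, t⟩⟩.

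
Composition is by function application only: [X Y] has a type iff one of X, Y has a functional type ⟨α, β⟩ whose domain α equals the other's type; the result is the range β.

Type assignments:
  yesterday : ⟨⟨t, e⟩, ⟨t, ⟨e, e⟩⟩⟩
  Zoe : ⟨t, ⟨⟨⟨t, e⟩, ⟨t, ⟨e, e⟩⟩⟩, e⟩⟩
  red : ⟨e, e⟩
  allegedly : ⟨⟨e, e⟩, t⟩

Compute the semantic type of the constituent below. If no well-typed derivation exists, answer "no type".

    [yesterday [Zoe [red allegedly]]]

e

[red allegedly]: ⟨⟨e, e⟩, t⟩ applied to ⟨e, e⟩ yields t.
[Zoe [red allegedly]]: ⟨t, ⟨⟨⟨t, e⟩, ⟨t, ⟨e, e⟩⟩⟩, e⟩⟩ applied to t yields ⟨⟨⟨t, e⟩, ⟨t, ⟨e, e⟩⟩⟩, e⟩.
[yesterday [Zoe [red allegedly]]]: ⟨⟨⟨t, e⟩, ⟨t, ⟨e, e⟩⟩⟩, e⟩ applied to ⟨⟨t, e⟩, ⟨t, ⟨e, e⟩⟩⟩ yields e.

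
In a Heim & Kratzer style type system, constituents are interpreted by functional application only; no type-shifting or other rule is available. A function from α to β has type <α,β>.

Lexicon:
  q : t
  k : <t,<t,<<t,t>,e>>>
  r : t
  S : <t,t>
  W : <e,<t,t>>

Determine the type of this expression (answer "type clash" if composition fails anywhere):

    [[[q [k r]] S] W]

[k r]: functor k : <t,<t,<<t,t>,e>>>, argument r : t; result <t,<<t,t>,e>>.
[q [k r]]: functor [k r] : <t,<<t,t>,e>>, argument q : t; result <<t,t>,e>.
[[q [k r]] S]: functor [q [k r]] : <<t,t>,e>, argument S : <t,t>; result e.
[[[q [k r]] S] W]: functor W : <e,<t,t>>, argument [[q [k r]] S] : e; result <t,t>.

<t,t>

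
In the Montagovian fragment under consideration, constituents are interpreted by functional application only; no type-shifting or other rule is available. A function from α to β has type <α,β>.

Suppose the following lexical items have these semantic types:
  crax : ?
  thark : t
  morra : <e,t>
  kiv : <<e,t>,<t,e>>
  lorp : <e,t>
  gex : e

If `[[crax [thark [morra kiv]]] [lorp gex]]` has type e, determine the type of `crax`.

<e,<t,e>>

For [[crax [thark [morra kiv]]] [lorp gex]] to have type e with [lorp gex] of type t, [crax [thark [morra kiv]]] must be the function: [crax [thark [morra kiv]]] : <t,e>.
For [crax [thark [morra kiv]]] to have type <t,e> with [thark [morra kiv]] of type e, crax must be the function: crax : <e,<t,e>>.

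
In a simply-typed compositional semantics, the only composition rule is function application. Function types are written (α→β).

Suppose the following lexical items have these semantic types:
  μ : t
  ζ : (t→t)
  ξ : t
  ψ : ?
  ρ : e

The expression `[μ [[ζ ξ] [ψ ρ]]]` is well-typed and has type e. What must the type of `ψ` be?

(e→(t→(t→e)))

[μ [[ζ ξ] [ψ ρ]]] must have type e. The sister μ has type t; that is not a function onto e, so [[ζ ξ] [ψ ρ]] must be the functor, of type (t→e).
[[ζ ξ] [ψ ρ]] must have type (t→e). The sister [ζ ξ] has type t; that is not a function onto (t→e), so [ψ ρ] must be the functor, of type (t→(t→e)).
[ψ ρ] must have type (t→(t→e)). The sister ρ has type e; that is not a function onto (t→(t→e)), so ψ must be the functor, of type (e→(t→(t→e))).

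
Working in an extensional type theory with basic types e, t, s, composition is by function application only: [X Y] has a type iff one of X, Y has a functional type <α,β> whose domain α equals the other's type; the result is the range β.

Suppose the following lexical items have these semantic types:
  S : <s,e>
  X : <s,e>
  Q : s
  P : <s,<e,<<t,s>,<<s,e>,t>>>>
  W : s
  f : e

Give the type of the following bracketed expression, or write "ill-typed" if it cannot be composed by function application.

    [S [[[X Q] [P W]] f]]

[X Q]: functor X : <s,e>, argument Q : s; result e.
[P W]: functor P : <s,<e,<<t,s>,<<s,e>,t>>>>, argument W : s; result <e,<<t,s>,<<s,e>,t>>>.
[[X Q] [P W]]: functor [P W] : <e,<<t,s>,<<s,e>,t>>>, argument [X Q] : e; result <<t,s>,<<s,e>,t>>.
At [[[X Q] [P W]] f]: neither <<t,s>,<<s,e>,t>> nor e can take the other as argument; the node is ill-typed.

ill-typed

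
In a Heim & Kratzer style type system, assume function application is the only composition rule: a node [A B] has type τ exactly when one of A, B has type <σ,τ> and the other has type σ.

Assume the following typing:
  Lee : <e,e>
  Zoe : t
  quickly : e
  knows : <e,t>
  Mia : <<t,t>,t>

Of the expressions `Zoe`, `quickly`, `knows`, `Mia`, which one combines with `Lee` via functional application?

Zoe : t — Lee needs e; Zoe needs nothing (atomic); neither fits.
quickly — combines: Lee : <e,e> takes quickly : e as argument, giving e.
knows : <e,t> — Lee needs e; knows needs e; neither fits.
Mia : <<t,t>,t> — Lee needs e; Mia needs <t,t>; neither fits.

quickly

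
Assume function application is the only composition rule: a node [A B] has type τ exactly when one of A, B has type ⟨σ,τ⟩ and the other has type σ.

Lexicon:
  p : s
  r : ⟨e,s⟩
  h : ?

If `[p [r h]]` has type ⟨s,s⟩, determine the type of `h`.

⟨⟨e,s⟩,⟨s,⟨s,s⟩⟩⟩

[p [r h]] must have type ⟨s,s⟩. The sister p has type s; that is not a function onto ⟨s,s⟩, so [r h] must be the functor, of type ⟨s,⟨s,s⟩⟩.
[r h] must have type ⟨s,⟨s,s⟩⟩. The sister r has type ⟨e,s⟩; that is not a function onto ⟨s,⟨s,s⟩⟩, so h must be the functor, of type ⟨⟨e,s⟩,⟨s,⟨s,s⟩⟩⟩.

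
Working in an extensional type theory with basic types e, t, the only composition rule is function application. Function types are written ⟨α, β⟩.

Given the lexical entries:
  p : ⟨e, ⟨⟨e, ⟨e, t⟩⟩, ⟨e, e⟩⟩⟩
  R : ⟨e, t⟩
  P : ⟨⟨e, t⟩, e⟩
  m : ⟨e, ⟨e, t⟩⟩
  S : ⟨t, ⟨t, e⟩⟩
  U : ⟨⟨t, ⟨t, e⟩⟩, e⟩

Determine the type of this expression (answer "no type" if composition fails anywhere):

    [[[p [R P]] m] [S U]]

e

At [R P], P : ⟨⟨e, t⟩, e⟩ takes R : ⟨e, t⟩, giving e.
At [p [R P]], p : ⟨e, ⟨⟨e, ⟨e, t⟩⟩, ⟨e, e⟩⟩⟩ takes [R P] : e, giving ⟨⟨e, ⟨e, t⟩⟩, ⟨e, e⟩⟩.
At [[p [R P]] m], [p [R P]] : ⟨⟨e, ⟨e, t⟩⟩, ⟨e, e⟩⟩ takes m : ⟨e, ⟨e, t⟩⟩, giving ⟨e, e⟩.
At [S U], U : ⟨⟨t, ⟨t, e⟩⟩, e⟩ takes S : ⟨t, ⟨t, e⟩⟩, giving e.
At [[[p [R P]] m] [S U]], [[p [R P]] m] : ⟨e, e⟩ takes [S U] : e, giving e.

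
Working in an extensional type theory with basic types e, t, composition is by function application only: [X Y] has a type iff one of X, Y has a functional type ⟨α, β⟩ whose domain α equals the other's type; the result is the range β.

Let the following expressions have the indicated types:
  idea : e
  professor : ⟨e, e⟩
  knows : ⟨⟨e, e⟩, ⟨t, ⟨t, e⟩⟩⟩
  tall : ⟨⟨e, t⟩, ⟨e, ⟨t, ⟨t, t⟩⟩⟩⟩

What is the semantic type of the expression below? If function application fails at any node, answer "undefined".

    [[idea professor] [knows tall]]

undefined

At [idea professor], professor : ⟨e, e⟩ takes idea : e, giving e.
[knows tall]: ⟨⟨e, e⟩, ⟨t, ⟨t, e⟩⟩⟩ and ⟨⟨e, t⟩, ⟨e, ⟨t, ⟨t, t⟩⟩⟩⟩ cannot combine by function application — type clash.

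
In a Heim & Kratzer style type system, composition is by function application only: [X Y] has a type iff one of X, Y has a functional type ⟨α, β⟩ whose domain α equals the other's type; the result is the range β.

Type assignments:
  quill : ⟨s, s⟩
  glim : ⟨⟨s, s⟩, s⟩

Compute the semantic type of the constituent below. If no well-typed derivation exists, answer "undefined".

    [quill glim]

[quill glim]: glim is ⟨⟨s, s⟩, s⟩, quill is ⟨s, s⟩; result s.

s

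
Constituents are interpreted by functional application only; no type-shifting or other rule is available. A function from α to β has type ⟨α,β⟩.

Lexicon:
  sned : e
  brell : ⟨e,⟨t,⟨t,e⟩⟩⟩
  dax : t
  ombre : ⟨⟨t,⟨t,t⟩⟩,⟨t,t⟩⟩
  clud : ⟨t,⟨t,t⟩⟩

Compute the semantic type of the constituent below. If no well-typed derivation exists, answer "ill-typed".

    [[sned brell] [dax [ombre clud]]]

⟨t,e⟩

[sned brell]: brell is ⟨e,⟨t,⟨t,e⟩⟩⟩, sned is e; result ⟨t,⟨t,e⟩⟩.
[ombre clud]: ombre is ⟨⟨t,⟨t,t⟩⟩,⟨t,t⟩⟩, clud is ⟨t,⟨t,t⟩⟩; result ⟨t,t⟩.
[dax [ombre clud]]: [ombre clud] is ⟨t,t⟩, dax is t; result t.
[[sned brell] [dax [ombre clud]]]: [sned brell] is ⟨t,⟨t,e⟩⟩, [dax [ombre clud]] is t; result ⟨t,e⟩.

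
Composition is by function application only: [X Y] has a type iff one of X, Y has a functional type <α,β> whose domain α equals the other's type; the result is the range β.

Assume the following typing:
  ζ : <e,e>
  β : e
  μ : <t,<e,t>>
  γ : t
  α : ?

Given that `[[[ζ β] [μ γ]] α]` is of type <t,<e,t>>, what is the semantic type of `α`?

[[[ζ β] [μ γ]] α] must have type <t,<e,t>>. The sister [[ζ β] [μ γ]] has type t; that is not a function onto <t,<e,t>>, so α must be the functor, of type <t,<t,<e,t>>>.

<t,<t,<e,t>>>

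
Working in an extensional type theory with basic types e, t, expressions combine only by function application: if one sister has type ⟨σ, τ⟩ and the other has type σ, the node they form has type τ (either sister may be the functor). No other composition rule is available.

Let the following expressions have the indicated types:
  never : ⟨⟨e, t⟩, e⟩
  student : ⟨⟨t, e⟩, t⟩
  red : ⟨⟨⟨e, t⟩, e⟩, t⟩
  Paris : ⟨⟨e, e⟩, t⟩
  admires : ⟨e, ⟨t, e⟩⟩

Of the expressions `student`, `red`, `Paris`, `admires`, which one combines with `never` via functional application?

student : ⟨⟨t, e⟩, t⟩ — neither side's domain matches the other.
red — combines: red : ⟨⟨⟨e, t⟩, e⟩, t⟩ takes never : ⟨⟨e, t⟩, e⟩ as argument, giving t.
Paris : ⟨⟨e, e⟩, t⟩ — neither side's domain matches the other.
admires : ⟨e, ⟨t, e⟩⟩ — neither side's domain matches the other.

red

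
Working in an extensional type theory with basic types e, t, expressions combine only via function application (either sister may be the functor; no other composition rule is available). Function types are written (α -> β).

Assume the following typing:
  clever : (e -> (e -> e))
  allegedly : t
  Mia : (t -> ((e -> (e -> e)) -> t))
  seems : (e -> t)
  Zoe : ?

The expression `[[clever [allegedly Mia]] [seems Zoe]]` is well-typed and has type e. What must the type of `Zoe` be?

For [[clever [allegedly Mia]] [seems Zoe]] to have type e with [clever [allegedly Mia]] of type t, [seems Zoe] must be the function: [seems Zoe] : (t -> e).
For [seems Zoe] to have type (t -> e) with seems of type (e -> t), Zoe must be the function: Zoe : ((e -> t) -> (t -> e)).

((e -> t) -> (t -> e))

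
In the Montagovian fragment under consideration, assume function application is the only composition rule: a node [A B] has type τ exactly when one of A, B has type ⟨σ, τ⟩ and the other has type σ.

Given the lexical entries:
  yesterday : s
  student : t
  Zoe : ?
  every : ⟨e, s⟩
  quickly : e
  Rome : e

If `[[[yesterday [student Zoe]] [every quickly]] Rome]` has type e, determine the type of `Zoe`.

[[[yesterday [student Zoe]] [every quickly]] Rome] must have type e. The sister Rome has type e; that is not a function onto e, so [[yesterday [student Zoe]] [every quickly]] must be the functor, of type ⟨e, e⟩.
[[yesterday [student Zoe]] [every quickly]] must have type ⟨e, e⟩. The sister [every quickly] has type s; that is not a function onto ⟨e, e⟩, so [yesterday [student Zoe]] must be the functor, of type ⟨s, ⟨e, e⟩⟩.
[yesterday [student Zoe]] must have type ⟨s, ⟨e, e⟩⟩. The sister yesterday has type s; that is not a function onto ⟨s, ⟨e, e⟩⟩, so [student Zoe] must be the functor, of type ⟨s, ⟨s, ⟨e, e⟩⟩⟩.
[student Zoe] must have type ⟨s, ⟨s, ⟨e, e⟩⟩⟩. The sister student has type t; that is not a function onto ⟨s, ⟨s, ⟨e, e⟩⟩⟩, so Zoe must be the functor, of type ⟨t, ⟨s, ⟨s, ⟨e, e⟩⟩⟩⟩.

⟨t, ⟨s, ⟨s, ⟨e, e⟩⟩⟩⟩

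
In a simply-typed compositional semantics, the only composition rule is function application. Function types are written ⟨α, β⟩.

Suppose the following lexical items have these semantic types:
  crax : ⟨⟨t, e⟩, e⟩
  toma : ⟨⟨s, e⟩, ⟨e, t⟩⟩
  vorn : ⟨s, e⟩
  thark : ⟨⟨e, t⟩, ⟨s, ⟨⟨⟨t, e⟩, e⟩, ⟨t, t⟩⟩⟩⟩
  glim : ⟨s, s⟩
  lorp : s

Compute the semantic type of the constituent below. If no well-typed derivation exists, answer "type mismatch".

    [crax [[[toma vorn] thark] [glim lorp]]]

⟨t, t⟩

[toma vorn]: ⟨⟨s, e⟩, ⟨e, t⟩⟩ applied to ⟨s, e⟩ yields ⟨e, t⟩.
[[toma vorn] thark]: ⟨⟨e, t⟩, ⟨s, ⟨⟨⟨t, e⟩, e⟩, ⟨t, t⟩⟩⟩⟩ applied to ⟨e, t⟩ yields ⟨s, ⟨⟨⟨t, e⟩, e⟩, ⟨t, t⟩⟩⟩.
[glim lorp]: ⟨s, s⟩ applied to s yields s.
[[[toma vorn] thark] [glim lorp]]: ⟨s, ⟨⟨⟨t, e⟩, e⟩, ⟨t, t⟩⟩⟩ applied to s yields ⟨⟨⟨t, e⟩, e⟩, ⟨t, t⟩⟩.
[crax [[[toma vorn] thark] [glim lorp]]]: ⟨⟨⟨t, e⟩, e⟩, ⟨t, t⟩⟩ applied to ⟨⟨t, e⟩, e⟩ yields ⟨t, t⟩.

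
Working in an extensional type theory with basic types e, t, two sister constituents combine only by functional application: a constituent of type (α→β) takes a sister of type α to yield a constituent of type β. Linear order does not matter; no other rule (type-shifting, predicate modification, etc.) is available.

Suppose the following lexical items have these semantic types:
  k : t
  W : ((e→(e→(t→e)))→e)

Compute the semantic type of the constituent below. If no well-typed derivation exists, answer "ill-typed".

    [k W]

ill-typed

[k W]: t and ((e→(e→(t→e)))→e) cannot combine by function application — type clash.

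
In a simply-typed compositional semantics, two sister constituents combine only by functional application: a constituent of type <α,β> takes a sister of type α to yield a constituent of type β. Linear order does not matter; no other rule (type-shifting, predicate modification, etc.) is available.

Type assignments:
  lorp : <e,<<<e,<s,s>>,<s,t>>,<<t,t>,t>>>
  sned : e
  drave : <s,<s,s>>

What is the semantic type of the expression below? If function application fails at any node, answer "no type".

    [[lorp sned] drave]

no type

[lorp sned]: functor lorp : <e,<<<e,<s,s>>,<s,t>>,<<t,t>,t>>>, argument sned : e; result <<<e,<s,s>>,<s,t>>,<<t,t>,t>>.
[[lorp sned] drave]: <<<e,<s,s>>,<s,t>>,<<t,t>,t>> with <s,<s,s>> — neither is a function whose domain matches the other; composition fails here.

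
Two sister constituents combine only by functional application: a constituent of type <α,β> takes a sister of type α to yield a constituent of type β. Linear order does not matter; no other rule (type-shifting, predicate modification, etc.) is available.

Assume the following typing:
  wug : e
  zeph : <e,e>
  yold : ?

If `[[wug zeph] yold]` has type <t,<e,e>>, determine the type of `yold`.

<e,<t,<e,e>>>

[[wug zeph] yold] is required to be <t,<e,e>>. [wug zeph] : e cannot yield <t,<e,e>> as functor, so yold : <e,<t,<e,e>>>.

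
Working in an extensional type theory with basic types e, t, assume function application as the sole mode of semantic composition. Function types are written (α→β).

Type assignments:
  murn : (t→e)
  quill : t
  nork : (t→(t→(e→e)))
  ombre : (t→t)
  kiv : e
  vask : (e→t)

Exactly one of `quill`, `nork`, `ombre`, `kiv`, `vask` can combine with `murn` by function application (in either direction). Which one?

quill

quill — combines: murn : (t→e) takes quill : t as argument, giving e.
nork : (t→(t→(e→e))) — neither side's domain matches the other.
ombre : (t→t) — neither side's domain matches the other.
kiv : e — neither side's domain matches the other.
vask : (e→t) — neither side's domain matches the other.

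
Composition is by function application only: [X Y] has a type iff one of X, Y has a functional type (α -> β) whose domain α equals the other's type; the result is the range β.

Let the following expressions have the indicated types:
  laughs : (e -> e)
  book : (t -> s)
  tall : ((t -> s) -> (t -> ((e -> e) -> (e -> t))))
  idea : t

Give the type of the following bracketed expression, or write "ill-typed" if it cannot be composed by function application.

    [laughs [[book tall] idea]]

(e -> t)

At [book tall], tall : ((t -> s) -> (t -> ((e -> e) -> (e -> t)))) takes book : (t -> s), giving (t -> ((e -> e) -> (e -> t))).
At [[book tall] idea], [book tall] : (t -> ((e -> e) -> (e -> t))) takes idea : t, giving ((e -> e) -> (e -> t)).
At [laughs [[book tall] idea]], [[book tall] idea] : ((e -> e) -> (e -> t)) takes laughs : (e -> e), giving (e -> t).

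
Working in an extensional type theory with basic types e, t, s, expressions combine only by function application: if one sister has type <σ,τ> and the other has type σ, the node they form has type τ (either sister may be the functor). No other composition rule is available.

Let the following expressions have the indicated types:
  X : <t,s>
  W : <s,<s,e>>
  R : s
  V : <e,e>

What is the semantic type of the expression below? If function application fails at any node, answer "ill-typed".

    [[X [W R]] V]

At [W R], W : <s,<s,e>> takes R : s, giving <s,e>.
[X [W R]]: <t,s> and <s,e> cannot combine by function application — type clash.

ill-typed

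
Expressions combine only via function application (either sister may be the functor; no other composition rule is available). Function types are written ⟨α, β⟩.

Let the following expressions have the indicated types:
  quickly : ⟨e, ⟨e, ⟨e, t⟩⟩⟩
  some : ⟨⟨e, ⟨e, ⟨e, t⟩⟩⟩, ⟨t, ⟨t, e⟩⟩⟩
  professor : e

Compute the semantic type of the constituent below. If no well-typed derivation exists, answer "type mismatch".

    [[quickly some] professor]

type mismatch

[quickly some]: ⟨⟨e, ⟨e, ⟨e, t⟩⟩⟩, ⟨t, ⟨t, e⟩⟩⟩ applied to ⟨e, ⟨e, ⟨e, t⟩⟩⟩ yields ⟨t, ⟨t, e⟩⟩.
At [[quickly some] professor]: neither ⟨t, ⟨t, e⟩⟩ nor e can take the other as argument; the node is ill-typed.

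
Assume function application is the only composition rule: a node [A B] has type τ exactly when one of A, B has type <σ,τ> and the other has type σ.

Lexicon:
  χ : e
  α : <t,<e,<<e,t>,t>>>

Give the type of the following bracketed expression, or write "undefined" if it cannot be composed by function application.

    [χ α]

undefined

[χ α]: e with <t,<e,<<e,t>,t>>> — neither is a function whose domain matches the other; composition fails here.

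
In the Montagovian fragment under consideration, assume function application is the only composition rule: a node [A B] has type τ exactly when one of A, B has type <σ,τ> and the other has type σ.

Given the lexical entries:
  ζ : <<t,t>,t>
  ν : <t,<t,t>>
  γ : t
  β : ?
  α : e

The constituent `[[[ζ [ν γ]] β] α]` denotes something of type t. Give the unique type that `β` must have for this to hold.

<t,<e,t>>

For [[[ζ [ν γ]] β] α] to have type t with α of type e, [[ζ [ν γ]] β] must be the function: [[ζ [ν γ]] β] : <e,t>.
For [[ζ [ν γ]] β] to have type <e,t> with [ζ [ν γ]] of type t, β must be the function: β : <t,<e,t>>.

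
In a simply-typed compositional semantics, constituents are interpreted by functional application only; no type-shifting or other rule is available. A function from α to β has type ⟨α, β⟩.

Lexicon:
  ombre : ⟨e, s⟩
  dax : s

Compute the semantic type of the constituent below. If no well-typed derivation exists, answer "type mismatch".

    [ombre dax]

At [ombre dax]: neither ⟨e, s⟩ nor s can take the other as argument; the node is ill-typed.

type mismatch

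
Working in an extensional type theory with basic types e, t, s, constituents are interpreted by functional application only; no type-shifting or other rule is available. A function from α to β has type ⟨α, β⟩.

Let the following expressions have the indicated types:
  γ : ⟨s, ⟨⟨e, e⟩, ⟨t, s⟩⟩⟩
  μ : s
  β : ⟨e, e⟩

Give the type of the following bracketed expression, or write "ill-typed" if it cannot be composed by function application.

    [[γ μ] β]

⟨t, s⟩

[γ μ]: γ is ⟨s, ⟨⟨e, e⟩, ⟨t, s⟩⟩⟩, μ is s; result ⟨⟨e, e⟩, ⟨t, s⟩⟩.
[[γ μ] β]: [γ μ] is ⟨⟨e, e⟩, ⟨t, s⟩⟩, β is ⟨e, e⟩; result ⟨t, s⟩.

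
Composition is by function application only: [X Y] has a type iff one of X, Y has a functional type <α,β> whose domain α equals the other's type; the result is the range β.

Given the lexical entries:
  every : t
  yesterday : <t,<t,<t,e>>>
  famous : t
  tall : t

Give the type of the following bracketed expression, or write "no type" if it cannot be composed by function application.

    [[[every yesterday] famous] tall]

At [every yesterday], yesterday : <t,<t,<t,e>>> takes every : t, giving <t,<t,e>>.
At [[every yesterday] famous], [every yesterday] : <t,<t,e>> takes famous : t, giving <t,e>.
At [[[every yesterday] famous] tall], [[every yesterday] famous] : <t,e> takes tall : t, giving e.

e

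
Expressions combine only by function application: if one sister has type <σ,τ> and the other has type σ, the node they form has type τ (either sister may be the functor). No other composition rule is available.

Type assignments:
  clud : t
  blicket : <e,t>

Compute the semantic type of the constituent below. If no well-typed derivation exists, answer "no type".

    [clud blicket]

[clud blicket]: t with <e,t> — neither is a function whose domain matches the other; composition fails here.

no type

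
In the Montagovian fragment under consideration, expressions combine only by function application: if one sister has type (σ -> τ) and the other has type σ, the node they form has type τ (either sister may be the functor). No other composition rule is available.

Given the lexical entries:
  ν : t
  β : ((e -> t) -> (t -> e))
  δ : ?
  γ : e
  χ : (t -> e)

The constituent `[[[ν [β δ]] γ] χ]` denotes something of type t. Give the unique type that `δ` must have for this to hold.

(((e -> t) -> (t -> e)) -> (t -> (e -> ((t -> e) -> t))))

[[[ν [β δ]] γ] χ] must have type t. The sister χ has type (t -> e); that is not a function onto t, so [[ν [β δ]] γ] must be the functor, of type ((t -> e) -> t).
[[ν [β δ]] γ] must have type ((t -> e) -> t). The sister γ has type e; that is not a function onto ((t -> e) -> t), so [ν [β δ]] must be the functor, of type (e -> ((t -> e) -> t)).
[ν [β δ]] must have type (e -> ((t -> e) -> t)). The sister ν has type t; that is not a function onto (e -> ((t -> e) -> t)), so [β δ] must be the functor, of type (t -> (e -> ((t -> e) -> t))).
[β δ] must have type (t -> (e -> ((t -> e) -> t))). The sister β has type ((e -> t) -> (t -> e)); that is not a function onto (t -> (e -> ((t -> e) -> t))), so δ must be the functor, of type (((e -> t) -> (t -> e)) -> (t -> (e -> ((t -> e) -> t)))).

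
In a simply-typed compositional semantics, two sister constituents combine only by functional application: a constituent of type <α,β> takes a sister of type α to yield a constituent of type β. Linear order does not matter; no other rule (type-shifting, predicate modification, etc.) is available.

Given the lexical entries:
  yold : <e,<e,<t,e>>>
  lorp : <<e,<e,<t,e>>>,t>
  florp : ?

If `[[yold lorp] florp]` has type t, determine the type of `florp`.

<t,t>

For [[yold lorp] florp] to have type t with [yold lorp] of type t, florp must be the function: florp : <t,t>.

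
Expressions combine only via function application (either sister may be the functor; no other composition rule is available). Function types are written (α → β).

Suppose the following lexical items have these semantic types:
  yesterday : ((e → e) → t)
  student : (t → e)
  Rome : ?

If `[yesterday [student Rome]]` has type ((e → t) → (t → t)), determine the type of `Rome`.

((t → e) → (((e → e) → t) → ((e → t) → (t → t))))

For [yesterday [student Rome]] to have type ((e → t) → (t → t)) with yesterday of type ((e → e) → t), [student Rome] must be the function: [student Rome] : (((e → e) → t) → ((e → t) → (t → t))).
For [student Rome] to have type (((e → e) → t) → ((e → t) → (t → t))) with student of type (t → e), Rome must be the function: Rome : ((t → e) → (((e → e) → t) → ((e → t) → (t → t)))).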